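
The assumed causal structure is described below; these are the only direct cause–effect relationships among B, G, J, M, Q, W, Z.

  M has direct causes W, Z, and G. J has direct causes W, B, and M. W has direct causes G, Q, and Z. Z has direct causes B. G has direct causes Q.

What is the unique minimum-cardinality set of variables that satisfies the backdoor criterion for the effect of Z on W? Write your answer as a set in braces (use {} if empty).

Variables eligible for adjustment (non-descendants of Z, excluding Z and W): {B, G, Q}.
Backdoor paths from Z to W:
  P1: Z <- B -> J <- W
  P2: Z <- B -> J <- M <- G <- Q -> W
  P3: Z <- B -> J <- M <- G -> W
  P4: Z <- B -> J <- M <- W
Each backdoor path contains an unconditioned collider, so every path is already blocked with the empty conditioning set:
  P1: blocked at collider J (neither it nor any descendant is in the conditioning set).
  P2: blocked at collider J (neither it nor any descendant is in the conditioning set).
  P3: blocked at collider J (neither it nor any descendant is in the conditioning set).
  P4: blocked at collider J (neither it nor any descendant is in the conditioning set).
The empty set is therefore the unique smallest valid set.

{}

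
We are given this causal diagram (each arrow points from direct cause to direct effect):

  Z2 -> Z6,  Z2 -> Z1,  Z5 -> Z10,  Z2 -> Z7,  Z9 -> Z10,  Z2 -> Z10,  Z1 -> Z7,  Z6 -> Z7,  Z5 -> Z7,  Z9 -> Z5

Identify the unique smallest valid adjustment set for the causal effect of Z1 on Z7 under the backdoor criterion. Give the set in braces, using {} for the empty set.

Variables eligible for adjustment (non-descendants of Z1, excluding Z1 and Z7): {Z10, Z2, Z5, Z6, Z9}.
Backdoor paths from Z1 to Z7:
  P1: Z1 <- Z2 -> Z6 -> Z7
  P2: Z1 <- Z2 -> Z7
  P3: Z1 <- Z2 -> Z10 <- Z9 -> Z5 -> Z7
  P4: Z1 <- Z2 -> Z10 <- Z5 -> Z7
The empty set is not sufficient: P1 (Z1 <- Z2 -> Z6 -> Z7) has no collider blocking it and no conditioned non-collider, so it is open.
Try {Z2}:
  P1: blocked at fork node Z2 ∈ conditioning set.
  P2: blocked at fork node Z2 ∈ conditioning set.
  P3: blocked at fork node Z2 ∈ conditioning set.
  P4: blocked at fork node Z2 ∈ conditioning set.
{Z2} contains no descendant of Z1 and blocks every backdoor path.
No other singleton works — e.g. {Z9} leaves P1 open — so {Z2} is the unique smallest valid adjustment set.

{Z2}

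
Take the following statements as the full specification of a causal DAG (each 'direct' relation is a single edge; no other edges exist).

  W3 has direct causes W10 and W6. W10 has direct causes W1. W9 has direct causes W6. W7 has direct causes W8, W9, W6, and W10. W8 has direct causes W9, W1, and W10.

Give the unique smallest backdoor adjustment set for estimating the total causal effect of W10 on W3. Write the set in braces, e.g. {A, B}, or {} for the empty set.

Variables eligible for adjustment (non-descendants of W10, excluding W10 and W3): {W1, W6, W9}.
Backdoor paths from W10 to W3:
  P1: W10 <- W1 -> W8 <- W9 <- W6 -> W3
  P2: W10 <- W1 -> W8 <- W9 -> W7 <- W6 -> W3
  P3: W10 <- W1 -> W8 -> W7 <- W6 -> W3
  P4: W10 <- W1 -> W8 -> W7 <- W9 <- W6 -> W3
Each backdoor path contains an unconditioned collider, so every path is already blocked with the empty conditioning set:
  P1: blocked at collider W8 (neither it nor any descendant is in the conditioning set).
  P2: blocked at collider W8 (neither it nor any descendant is in the conditioning set).
  P3: blocked at collider W7 (neither it nor any descendant is in the conditioning set).
  P4: blocked at collider W7 (neither it nor any descendant is in the conditioning set).
The empty set is therefore the unique smallest valid set.

{}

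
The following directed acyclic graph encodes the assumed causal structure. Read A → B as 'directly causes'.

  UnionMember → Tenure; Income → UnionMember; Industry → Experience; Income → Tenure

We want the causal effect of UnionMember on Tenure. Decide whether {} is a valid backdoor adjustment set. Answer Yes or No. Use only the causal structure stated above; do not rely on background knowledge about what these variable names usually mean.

Backdoor paths from UnionMember to Tenure (paths whose first edge points into UnionMember):
  P1: UnionMember <- Income -> Tenure
Condition 1 (no descendant of UnionMember in the set): holds — descendants of UnionMember are {Tenure}; none are in {}.
Condition 2 (every backdoor path blocked by {}):
  P1: open — no interior node is in the conditioning set.
{} does not satisfy the backdoor criterion.

No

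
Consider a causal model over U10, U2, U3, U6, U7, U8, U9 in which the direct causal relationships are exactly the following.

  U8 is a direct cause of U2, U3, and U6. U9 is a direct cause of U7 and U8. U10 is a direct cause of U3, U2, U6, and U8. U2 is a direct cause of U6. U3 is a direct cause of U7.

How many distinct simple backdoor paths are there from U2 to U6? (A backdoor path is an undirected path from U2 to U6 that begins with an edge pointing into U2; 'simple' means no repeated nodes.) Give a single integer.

A backdoor path from U2 to U6 is any simple undirected path whose first edge points into U2 (i.e. leaves U2 via a parent).
Parents of U2: {U10, U8}.
Enumerating:
  P1: U2 <- U10 -> U8 -> U6
  P2: U2 <- U10 -> U3 <- U8 -> U6
  P3: U2 <- U10 -> U3 -> U7 <- U9 -> U8 -> U6
  P4: U2 <- U10 -> U6
  P5: U2 <- U8 <- U9 -> U7 <- U3 <- U10 -> U6
  P6: U2 <- U8 <- U10 -> U6
  P7: U2 <- U8 -> U3 <- U10 -> U6
  P8: U2 <- U8 -> U6
That exhausts the simple backdoor paths. Count: 8.

8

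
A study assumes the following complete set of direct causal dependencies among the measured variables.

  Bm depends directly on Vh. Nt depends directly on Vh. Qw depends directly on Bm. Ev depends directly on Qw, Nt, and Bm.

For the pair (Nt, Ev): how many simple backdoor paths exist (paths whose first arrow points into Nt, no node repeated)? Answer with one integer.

A backdoor path from Nt to Ev is any simple undirected path whose first edge points into Nt (i.e. leaves Nt via a parent).
Parents of Nt: {Vh}.
Enumerating:
  P1: Nt <- Vh -> Bm -> Qw -> Ev
  P2: Nt <- Vh -> Bm -> Ev
That exhausts the simple backdoor paths. Count: 2.

2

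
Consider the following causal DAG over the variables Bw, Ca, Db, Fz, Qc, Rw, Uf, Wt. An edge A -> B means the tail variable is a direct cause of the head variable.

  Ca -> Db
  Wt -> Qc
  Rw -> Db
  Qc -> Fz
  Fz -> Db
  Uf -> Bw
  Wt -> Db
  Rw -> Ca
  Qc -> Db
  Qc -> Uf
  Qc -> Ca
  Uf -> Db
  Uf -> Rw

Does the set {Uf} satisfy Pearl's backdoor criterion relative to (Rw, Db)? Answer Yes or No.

Backdoor paths from Rw to Db (paths whose first edge points into Rw):
  P1: Rw <- Uf <- Qc <- Wt -> Db
  P2: Rw <- Uf <- Qc -> Fz -> Db
  P3: Rw <- Uf <- Qc -> Ca -> Db
  P4: Rw <- Uf <- Qc -> Db
  P5: Rw <- Uf -> Db
Condition 1 (no descendant of Rw in the set): holds — descendants of Rw are {Ca, Db}; none are in {Uf}.
Condition 2 (every backdoor path blocked by {Uf}):
  P1: blocked at chain node Uf ∈ conditioning set.
  P2: blocked at chain node Uf ∈ conditioning set.
  P3: blocked at chain node Uf ∈ conditioning set.
  P4: blocked at chain node Uf ∈ conditioning set.
  P5: blocked at fork node Uf ∈ conditioning set.
{Uf} satisfies the backdoor criterion.

Yes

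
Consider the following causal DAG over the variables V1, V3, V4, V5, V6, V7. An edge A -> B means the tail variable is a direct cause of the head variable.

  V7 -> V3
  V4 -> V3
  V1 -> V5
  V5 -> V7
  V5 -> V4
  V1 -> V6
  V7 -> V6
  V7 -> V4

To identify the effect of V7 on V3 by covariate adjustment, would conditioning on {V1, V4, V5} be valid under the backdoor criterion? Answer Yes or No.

Backdoor paths from V7 to V3 (paths whose first edge points into V7):
  P1: V7 <- V5 -> V4 -> V3
Condition 1 (no descendant of V7 in the set): FAILS — V4 is a descendant of V7.
Condition 2 (every backdoor path blocked by {V1, V4, V5}):
  P1: blocked at fork node V5 ∈ conditioning set.
{V1, V4, V5} does not satisfy the backdoor criterion.

No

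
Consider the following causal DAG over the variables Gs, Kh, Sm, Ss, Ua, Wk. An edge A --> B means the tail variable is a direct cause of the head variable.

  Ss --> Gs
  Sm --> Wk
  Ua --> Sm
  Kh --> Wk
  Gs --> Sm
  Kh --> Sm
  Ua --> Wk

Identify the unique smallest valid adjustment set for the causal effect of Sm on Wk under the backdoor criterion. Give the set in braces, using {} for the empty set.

Variables eligible for adjustment (non-descendants of Sm, excluding Sm and Wk): {Gs, Kh, Ss, Ua}.
Backdoor paths from Sm to Wk:
  P1: Sm <- Kh -> Wk
  P2: Sm <- Ua -> Wk
The empty set is not sufficient: P1 (Sm <- Kh -> Wk) has no collider blocking it and no conditioned non-collider, so it is open.
Try {Kh, Ua}:
  P1: blocked at fork node Kh ∈ conditioning set.
  P2: blocked at fork node Ua ∈ conditioning set.
{Kh, Ua} contains no descendant of Sm and blocks every backdoor path.
Every element of {Kh, Ua} is needed (dropping Kh leaves P1 open; dropping Ua leaves P2 open), so no proper subset is valid.
Among all size-2 subsets of the eligible variables, only {Kh, Ua} blocks every backdoor path, so it is the unique smallest valid adjustment set.

{Kh, Ua}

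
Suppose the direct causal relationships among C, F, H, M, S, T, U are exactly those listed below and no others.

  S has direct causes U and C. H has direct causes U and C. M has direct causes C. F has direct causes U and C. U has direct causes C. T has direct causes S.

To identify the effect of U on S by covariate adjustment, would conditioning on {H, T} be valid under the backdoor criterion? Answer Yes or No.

No

Backdoor paths from U to S (paths whose first edge points into U):
  P1: U <- C -> S
Condition 1 (no descendant of U in the set): FAILS — H and T are descendants of U.
Condition 2 (every backdoor path blocked by {H, T}):
  P1: open — no interior node is in the conditioning set.
{H, T} does not satisfy the backdoor criterion.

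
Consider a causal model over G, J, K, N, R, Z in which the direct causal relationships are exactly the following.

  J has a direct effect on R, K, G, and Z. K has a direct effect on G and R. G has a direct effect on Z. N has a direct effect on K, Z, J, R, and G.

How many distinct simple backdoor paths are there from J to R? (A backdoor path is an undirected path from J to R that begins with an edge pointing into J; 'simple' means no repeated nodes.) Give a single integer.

A backdoor path from J to R is any simple undirected path whose first edge points into J (i.e. leaves J via a parent).
Parents of J: {N}.
Enumerating:
  P1: J <- N -> K -> R
  P2: J <- N -> R
  P3: J <- N -> G <- K -> R
  P4: J <- N -> Z <- G <- K -> R
That exhausts the simple backdoor paths. Count: 4.

4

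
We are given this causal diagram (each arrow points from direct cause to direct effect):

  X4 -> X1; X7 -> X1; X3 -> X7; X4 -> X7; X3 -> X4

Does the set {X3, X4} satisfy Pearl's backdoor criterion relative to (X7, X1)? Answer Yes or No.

Yes

Backdoor paths from X7 to X1 (paths whose first edge points into X7):
  P1: X7 <- X3 -> X4 -> X1
  P2: X7 <- X4 -> X1
Condition 1 (no descendant of X7 in the set): holds — descendants of X7 are {X1}; none are in {X3, X4}.
Condition 2 (every backdoor path blocked by {X3, X4}):
  P1: blocked at fork node X3 ∈ conditioning set.
  P2: blocked at fork node X4 ∈ conditioning set.
{X3, X4} satisfies the backdoor criterion.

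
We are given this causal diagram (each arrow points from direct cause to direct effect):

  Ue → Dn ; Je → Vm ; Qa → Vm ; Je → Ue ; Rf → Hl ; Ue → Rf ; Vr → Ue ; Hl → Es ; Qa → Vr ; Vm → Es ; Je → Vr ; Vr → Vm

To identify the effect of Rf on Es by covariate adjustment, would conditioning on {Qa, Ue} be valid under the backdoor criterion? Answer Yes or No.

Backdoor paths from Rf to Es (paths whose first edge points into Rf):
  P1: Rf <- Ue <- Je -> Vr <- Qa -> Vm -> Es
  P2: Rf <- Ue <- Je -> Vr -> Vm -> Es
  P3: Rf <- Ue <- Je -> Vm -> Es
  P4: Rf <- Ue <- Vr <- Je -> Vm -> Es
  P5: Rf <- Ue <- Vr <- Qa -> Vm -> Es
  P6: Rf <- Ue <- Vr -> Vm -> Es
Condition 1 (no descendant of Rf in the set): holds — descendants of Rf are {Es, Hl}; none are in {Qa, Ue}.
Condition 2 (every backdoor path blocked by {Qa, Ue}):
  P1: blocked at chain node Ue ∈ conditioning set.
  P2: blocked at chain node Ue ∈ conditioning set.
  P3: blocked at chain node Ue ∈ conditioning set.
  P4: blocked at chain node Ue ∈ conditioning set.
  P5: blocked at chain node Ue ∈ conditioning set.
  P6: blocked at chain node Ue ∈ conditioning set.
{Qa, Ue} satisfies the backdoor criterion.

Yes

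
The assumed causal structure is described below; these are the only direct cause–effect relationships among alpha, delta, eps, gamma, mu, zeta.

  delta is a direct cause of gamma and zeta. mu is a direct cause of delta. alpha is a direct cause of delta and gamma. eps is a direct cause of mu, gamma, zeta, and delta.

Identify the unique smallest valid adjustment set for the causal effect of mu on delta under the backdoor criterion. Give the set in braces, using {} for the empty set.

{eps}

Variables eligible for adjustment (non-descendants of mu, excluding mu and delta): {alpha, eps}.
Backdoor paths from mu to delta:
  P1: mu <- eps -> delta
  P2: mu <- eps -> gamma <- alpha -> delta
  P3: mu <- eps -> gamma <- delta
  P4: mu <- eps -> zeta <- delta
The empty set is not sufficient: P1 (mu <- eps -> delta) has no collider blocking it and no conditioned non-collider, so it is open.
Try {eps}:
  P1: blocked at fork node eps ∈ conditioning set.
  P2: blocked at fork node eps ∈ conditioning set.
  P3: blocked at fork node eps ∈ conditioning set.
  P4: blocked at fork node eps ∈ conditioning set.
{eps} contains no descendant of mu and blocks every backdoor path.
No other singleton works — e.g. {alpha} leaves P1 open — so {eps} is the unique smallest valid adjustment set.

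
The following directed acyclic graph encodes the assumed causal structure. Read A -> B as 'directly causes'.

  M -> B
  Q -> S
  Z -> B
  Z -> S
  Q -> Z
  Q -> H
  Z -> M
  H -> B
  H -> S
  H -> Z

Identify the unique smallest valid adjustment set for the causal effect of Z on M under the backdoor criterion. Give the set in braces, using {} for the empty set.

Variables eligible for adjustment (non-descendants of Z, excluding Z and M): {H, Q}.
Backdoor paths from Z to M:
  P1: Z <- Q -> H -> B <- M
  P2: Z <- Q -> S <- H -> B <- M
  P3: Z <- H -> B <- M
Each backdoor path contains an unconditioned collider, so every path is already blocked with the empty conditioning set:
  P1: blocked at collider B (neither it nor any descendant is in the conditioning set).
  P2: blocked at collider S (neither it nor any descendant is in the conditioning set).
  P3: blocked at collider B (neither it nor any descendant is in the conditioning set).
The empty set is therefore the unique smallest valid set.

{}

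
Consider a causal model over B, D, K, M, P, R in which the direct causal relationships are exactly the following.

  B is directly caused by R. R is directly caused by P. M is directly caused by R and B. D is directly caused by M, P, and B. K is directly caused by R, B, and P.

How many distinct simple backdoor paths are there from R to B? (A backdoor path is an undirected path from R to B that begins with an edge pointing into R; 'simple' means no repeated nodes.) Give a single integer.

3

A backdoor path from R to B is any simple undirected path whose first edge points into R (i.e. leaves R via a parent).
Parents of R: {P}.
Enumerating:
  P1: R <- P -> K <- B
  P2: R <- P -> D <- B
  P3: R <- P -> D <- M <- B
That exhausts the simple backdoor paths. Count: 3.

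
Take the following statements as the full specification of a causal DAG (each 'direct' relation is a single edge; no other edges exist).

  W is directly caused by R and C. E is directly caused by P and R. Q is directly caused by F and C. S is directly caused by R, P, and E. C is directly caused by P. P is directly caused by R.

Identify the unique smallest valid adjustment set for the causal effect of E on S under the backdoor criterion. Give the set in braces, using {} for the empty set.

{P, R}

Variables eligible for adjustment (non-descendants of E, excluding E and S): {C, F, P, Q, R, W}.
Backdoor paths from E to S:
  P1: E <- R -> P -> S
  P2: E <- R -> W <- C <- P -> S
  P3: E <- R -> S
  P4: E <- P <- R -> S
  P5: E <- P -> C -> W <- R -> S
  P6: E <- P -> S
The empty set is not sufficient: P1 (E <- R -> P -> S) has no collider blocking it and no conditioned non-collider, so it is open.
Try {P, R}:
  P1: blocked at fork node R ∈ conditioning set.
  P2: blocked at fork node R ∈ conditioning set.
  P3: blocked at fork node R ∈ conditioning set.
  P4: blocked at chain node P ∈ conditioning set.
  P5: blocked at fork node P ∈ conditioning set.
  P6: blocked at fork node P ∈ conditioning set.
{P, R} contains no descendant of E and blocks every backdoor path.
Every element of {P, R} is needed (dropping P leaves P6 open; dropping R leaves P3 open), so no proper subset is valid.
Among all size-2 subsets of the eligible variables, only {P, R} blocks every backdoor path, so it is the unique smallest valid adjustment set.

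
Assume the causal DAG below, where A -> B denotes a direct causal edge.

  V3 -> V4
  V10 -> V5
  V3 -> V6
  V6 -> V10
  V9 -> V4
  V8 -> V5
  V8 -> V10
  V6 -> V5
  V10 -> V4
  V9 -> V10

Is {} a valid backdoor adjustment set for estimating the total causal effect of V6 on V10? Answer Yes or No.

Backdoor paths from V6 to V10 (paths whose first edge points into V6):
  P1: V6 <- V3 -> V4 <- V9 -> V10
  P2: V6 <- V3 -> V4 <- V10
Condition 1 (no descendant of V6 in the set): holds — descendants of V6 are {V10, V4, V5}; none are in {}.
Condition 2 (every backdoor path blocked by {}):
  P1: blocked at collider V4 (neither it nor any descendant is in the conditioning set).
  P2: blocked at collider V4 (neither it nor any descendant is in the conditioning set).
{} satisfies the backdoor criterion.

Yes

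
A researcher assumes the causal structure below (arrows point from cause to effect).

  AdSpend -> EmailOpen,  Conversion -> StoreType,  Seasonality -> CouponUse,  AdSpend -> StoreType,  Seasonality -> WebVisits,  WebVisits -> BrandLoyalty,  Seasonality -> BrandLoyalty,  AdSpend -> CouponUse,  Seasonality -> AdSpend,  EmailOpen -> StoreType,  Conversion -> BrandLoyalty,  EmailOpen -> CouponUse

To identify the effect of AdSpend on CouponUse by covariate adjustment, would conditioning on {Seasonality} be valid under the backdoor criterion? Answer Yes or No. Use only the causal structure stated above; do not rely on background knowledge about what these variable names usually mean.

Backdoor paths from AdSpend to CouponUse (paths whose first edge points into AdSpend):
  P1: AdSpend <- Seasonality -> WebVisits -> BrandLoyalty <- Conversion -> StoreType <- EmailOpen -> CouponUse
  P2: AdSpend <- Seasonality -> BrandLoyalty <- Conversion -> StoreType <- EmailOpen -> CouponUse
  P3: AdSpend <- Seasonality -> CouponUse
Condition 1 (no descendant of AdSpend in the set): holds — descendants of AdSpend are {CouponUse, EmailOpen, StoreType}; none are in {Seasonality}.
Condition 2 (every backdoor path blocked by {Seasonality}):
  P1: blocked at fork node Seasonality ∈ conditioning set.
  P2: blocked at fork node Seasonality ∈ conditioning set.
  P3: blocked at fork node Seasonality ∈ conditioning set.
{Seasonality} satisfies the backdoor criterion.

Yes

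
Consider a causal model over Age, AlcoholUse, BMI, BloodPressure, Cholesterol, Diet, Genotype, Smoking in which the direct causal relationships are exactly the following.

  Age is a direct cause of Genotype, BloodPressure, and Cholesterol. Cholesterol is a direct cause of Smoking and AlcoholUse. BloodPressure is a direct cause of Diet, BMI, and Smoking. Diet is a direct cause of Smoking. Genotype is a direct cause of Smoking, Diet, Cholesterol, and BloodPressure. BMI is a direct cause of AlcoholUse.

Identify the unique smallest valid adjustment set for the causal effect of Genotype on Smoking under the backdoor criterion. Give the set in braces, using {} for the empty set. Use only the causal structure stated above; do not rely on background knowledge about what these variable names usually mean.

{Age}

Variables eligible for adjustment (non-descendants of Genotype, excluding Genotype and Smoking): {Age}.
Backdoor paths from Genotype to Smoking:
  P1: Genotype <- Age -> BloodPressure -> BMI -> AlcoholUse <- Cholesterol -> Smoking
  P2: Genotype <- Age -> BloodPressure -> Diet -> Smoking
  P3: Genotype <- Age -> BloodPressure -> Smoking
  P4: Genotype <- Age -> Cholesterol -> Smoking
  P5: Genotype <- Age -> Cholesterol -> AlcoholUse <- BMI <- BloodPressure -> Diet -> Smoking
  P6: Genotype <- Age -> Cholesterol -> AlcoholUse <- BMI <- BloodPressure -> Smoking
The empty set is not sufficient: P2 (Genotype <- Age -> BloodPressure -> Diet -> Smoking) has no collider blocking it and no conditioned non-collider, so it is open.
Try {Age}:
  P1: blocked at fork node Age ∈ conditioning set.
  P2: blocked at fork node Age ∈ conditioning set.
  P3: blocked at fork node Age ∈ conditioning set.
  P4: blocked at fork node Age ∈ conditioning set.
  P5: blocked at fork node Age ∈ conditioning set.
  P6: blocked at fork node Age ∈ conditioning set.
{Age} contains no descendant of Genotype and blocks every backdoor path.
{Age} is the unique smallest valid adjustment set.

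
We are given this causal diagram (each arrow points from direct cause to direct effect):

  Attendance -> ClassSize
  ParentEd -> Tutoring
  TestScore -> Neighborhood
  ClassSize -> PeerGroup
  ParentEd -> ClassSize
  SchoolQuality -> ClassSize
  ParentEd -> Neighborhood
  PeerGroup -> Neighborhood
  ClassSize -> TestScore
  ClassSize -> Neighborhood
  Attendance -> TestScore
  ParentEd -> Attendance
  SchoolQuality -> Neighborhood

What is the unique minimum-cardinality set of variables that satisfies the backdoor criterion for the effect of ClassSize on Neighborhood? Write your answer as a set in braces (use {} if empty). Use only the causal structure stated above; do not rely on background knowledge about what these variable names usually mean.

Variables eligible for adjustment (non-descendants of ClassSize, excluding ClassSize and Neighborhood): {Attendance, ParentEd, SchoolQuality, Tutoring}.
Backdoor paths from ClassSize to Neighborhood:
  P1: ClassSize <- SchoolQuality -> Neighborhood
  P2: ClassSize <- ParentEd -> Attendance -> TestScore -> Neighborhood
  P3: ClassSize <- ParentEd -> Neighborhood
  P4: ClassSize <- Attendance <- ParentEd -> Neighborhood
  P5: ClassSize <- Attendance -> TestScore -> Neighborhood
The empty set is not sufficient: P1 (ClassSize <- SchoolQuality -> Neighborhood) has no collider blocking it and no conditioned non-collider, so it is open.
Try {Attendance, ParentEd, SchoolQuality}:
  P1: blocked at fork node SchoolQuality ∈ conditioning set.
  P2: blocked at fork node ParentEd ∈ conditioning set.
  P3: blocked at fork node ParentEd ∈ conditioning set.
  P4: blocked at chain node Attendance ∈ conditioning set.
  P5: blocked at fork node Attendance ∈ conditioning set.
{Attendance, ParentEd, SchoolQuality} contains no descendant of ClassSize and blocks every backdoor path.
Every element of {Attendance, ParentEd, SchoolQuality} is needed (dropping Attendance leaves P5 open; dropping ParentEd leaves P3 open; dropping SchoolQuality leaves P1 open), so no proper subset is valid.
Among all size-3 subsets of the eligible variables, only {Attendance, ParentEd, SchoolQuality} blocks every backdoor path, so it is the unique smallest valid adjustment set.

{Attendance, ParentEd, SchoolQuality}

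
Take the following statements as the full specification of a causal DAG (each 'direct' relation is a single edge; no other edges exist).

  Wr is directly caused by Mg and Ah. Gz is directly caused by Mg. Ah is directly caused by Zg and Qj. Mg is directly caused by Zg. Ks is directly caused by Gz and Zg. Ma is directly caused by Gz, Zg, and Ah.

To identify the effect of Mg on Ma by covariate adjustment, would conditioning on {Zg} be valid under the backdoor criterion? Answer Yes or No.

Backdoor paths from Mg to Ma (paths whose first edge points into Mg):
  P1: Mg <- Zg -> Ah -> Ma
  P2: Mg <- Zg -> Ma
  P3: Mg <- Zg -> Ks <- Gz -> Ma
Condition 1 (no descendant of Mg in the set): holds — descendants of Mg are {Gz, Ks, Ma, Wr}; none are in {Zg}.
Condition 2 (every backdoor path blocked by {Zg}):
  P1: blocked at fork node Zg ∈ conditioning set.
  P2: blocked at fork node Zg ∈ conditioning set.
  P3: blocked at fork node Zg ∈ conditioning set.
{Zg} satisfies the backdoor criterion.

Yes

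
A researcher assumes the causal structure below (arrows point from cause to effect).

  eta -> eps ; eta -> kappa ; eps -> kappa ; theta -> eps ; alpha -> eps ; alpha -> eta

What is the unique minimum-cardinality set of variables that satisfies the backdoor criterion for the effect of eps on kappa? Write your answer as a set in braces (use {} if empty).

Variables eligible for adjustment (non-descendants of eps, excluding eps and kappa): {alpha, eta, theta}.
Backdoor paths from eps to kappa:
  P1: eps <- alpha -> eta -> kappa
  P2: eps <- eta -> kappa
The empty set is not sufficient: P1 (eps <- alpha -> eta -> kappa) has no collider blocking it and no conditioned non-collider, so it is open.
Try {eta}:
  P1: blocked at chain node eta ∈ conditioning set.
  P2: blocked at fork node eta ∈ conditioning set.
{eta} contains no descendant of eps and blocks every backdoor path.
No other singleton works — e.g. {alpha} leaves P2 open — so {eta} is the unique smallest valid adjustment set.

{eta}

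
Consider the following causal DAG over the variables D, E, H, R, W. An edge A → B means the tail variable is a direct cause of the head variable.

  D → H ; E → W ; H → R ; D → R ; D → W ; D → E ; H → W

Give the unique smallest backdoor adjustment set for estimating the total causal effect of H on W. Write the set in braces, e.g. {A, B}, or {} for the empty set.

Variables eligible for adjustment (non-descendants of H, excluding H and W): {D, E}.
Backdoor paths from H to W:
  P1: H <- D -> E -> W
  P2: H <- D -> W
The empty set is not sufficient: P1 (H <- D -> E -> W) has no collider blocking it and no conditioned non-collider, so it is open.
Try {D}:
  P1: blocked at fork node D ∈ conditioning set.
  P2: blocked at fork node D ∈ conditioning set.
{D} contains no descendant of H and blocks every backdoor path.
No other singleton works — e.g. {E} leaves P2 open — so {D} is the unique smallest valid adjustment set.

{D}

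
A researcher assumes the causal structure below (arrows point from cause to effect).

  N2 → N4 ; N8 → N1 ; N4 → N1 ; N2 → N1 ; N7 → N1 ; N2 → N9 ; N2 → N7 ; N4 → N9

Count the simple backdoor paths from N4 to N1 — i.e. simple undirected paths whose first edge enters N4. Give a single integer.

A backdoor path from N4 to N1 is any simple undirected path whose first edge points into N4 (i.e. leaves N4 via a parent).
Parents of N4: {N2}.
Enumerating:
  P1: N4 <- N2 -> N7 -> N1
  P2: N4 <- N2 -> N1
That exhausts the simple backdoor paths. Count: 2.

2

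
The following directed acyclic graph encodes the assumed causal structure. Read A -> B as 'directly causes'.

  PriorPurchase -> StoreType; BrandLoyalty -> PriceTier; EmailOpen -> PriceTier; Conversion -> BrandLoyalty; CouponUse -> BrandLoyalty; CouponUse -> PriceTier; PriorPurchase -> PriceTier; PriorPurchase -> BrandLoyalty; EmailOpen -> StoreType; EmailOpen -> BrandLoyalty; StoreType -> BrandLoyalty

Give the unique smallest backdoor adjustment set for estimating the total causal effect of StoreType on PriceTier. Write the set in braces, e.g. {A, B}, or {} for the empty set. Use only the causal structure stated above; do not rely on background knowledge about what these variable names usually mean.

Variables eligible for adjustment (non-descendants of StoreType, excluding StoreType and PriceTier): {Conversion, CouponUse, EmailOpen, PriorPurchase}.
Backdoor paths from StoreType to PriceTier:
  P1: StoreType <- EmailOpen -> BrandLoyalty <- PriorPurchase -> PriceTier
  P2: StoreType <- EmailOpen -> BrandLoyalty <- CouponUse -> PriceTier
  P3: StoreType <- EmailOpen -> BrandLoyalty -> PriceTier
  P4: StoreType <- EmailOpen -> PriceTier
  P5: StoreType <- PriorPurchase -> BrandLoyalty <- EmailOpen -> PriceTier
  P6: StoreType <- PriorPurchase -> BrandLoyalty <- CouponUse -> PriceTier
  P7: StoreType <- PriorPurchase -> BrandLoyalty -> PriceTier
  P8: StoreType <- PriorPurchase -> PriceTier
The empty set is not sufficient: P3 (StoreType <- EmailOpen -> BrandLoyalty -> PriceTier) has no collider blocking it and no conditioned non-collider, so it is open.
Try {EmailOpen, PriorPurchase}:
  P1: blocked at fork node EmailOpen ∈ conditioning set.
  P2: blocked at fork node EmailOpen ∈ conditioning set.
  P3: blocked at fork node EmailOpen ∈ conditioning set.
  P4: blocked at fork node EmailOpen ∈ conditioning set.
  P5: blocked at fork node PriorPurchase ∈ conditioning set.
  P6: blocked at fork node PriorPurchase ∈ conditioning set.
  P7: blocked at fork node PriorPurchase ∈ conditioning set.
  P8: blocked at fork node PriorPurchase ∈ conditioning set.
{EmailOpen, PriorPurchase} contains no descendant of StoreType and blocks every backdoor path.
Every element of {EmailOpen, PriorPurchase} is needed (dropping EmailOpen leaves P3 open; dropping PriorPurchase leaves P7 open), so no proper subset is valid.
Among all size-2 subsets of the eligible variables, only {EmailOpen, PriorPurchase} blocks every backdoor path, so it is the unique smallest valid adjustment set.

{EmailOpen, PriorPurchase}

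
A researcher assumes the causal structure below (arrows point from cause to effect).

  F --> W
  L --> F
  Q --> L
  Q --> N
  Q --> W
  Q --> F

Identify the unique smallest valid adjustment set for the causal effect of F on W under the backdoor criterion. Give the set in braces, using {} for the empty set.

Variables eligible for adjustment (non-descendants of F, excluding F and W): {L, N, Q}.
Backdoor paths from F to W:
  P1: F <- Q -> W
  P2: F <- L <- Q -> W
The empty set is not sufficient: P1 (F <- Q -> W) has no collider blocking it and no conditioned non-collider, so it is open.
Try {Q}:
  P1: blocked at fork node Q ∈ conditioning set.
  P2: blocked at fork node Q ∈ conditioning set.
{Q} contains no descendant of F and blocks every backdoor path.
No other singleton works — e.g. {L} leaves P1 open — so {Q} is the unique smallest valid adjustment set.

{Q}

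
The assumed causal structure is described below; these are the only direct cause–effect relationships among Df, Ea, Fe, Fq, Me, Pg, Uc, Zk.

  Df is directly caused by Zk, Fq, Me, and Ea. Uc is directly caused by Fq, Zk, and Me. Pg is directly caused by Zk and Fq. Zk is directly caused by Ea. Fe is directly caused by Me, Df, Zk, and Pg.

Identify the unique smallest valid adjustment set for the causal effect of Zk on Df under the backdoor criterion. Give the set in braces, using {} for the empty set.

{Ea}

Variables eligible for adjustment (non-descendants of Zk, excluding Zk and Df): {Ea, Fq, Me}.
Backdoor paths from Zk to Df:
  P1: Zk <- Ea -> Df
The empty set is not sufficient: P1 (Zk <- Ea -> Df) has no collider blocking it and no conditioned non-collider, so it is open.
Try {Ea}:
  P1: blocked at fork node Ea ∈ conditioning set.
{Ea} contains no descendant of Zk and blocks every backdoor path.
No other singleton works — e.g. {Fq} leaves P1 open — so {Ea} is the unique smallest valid adjustment set.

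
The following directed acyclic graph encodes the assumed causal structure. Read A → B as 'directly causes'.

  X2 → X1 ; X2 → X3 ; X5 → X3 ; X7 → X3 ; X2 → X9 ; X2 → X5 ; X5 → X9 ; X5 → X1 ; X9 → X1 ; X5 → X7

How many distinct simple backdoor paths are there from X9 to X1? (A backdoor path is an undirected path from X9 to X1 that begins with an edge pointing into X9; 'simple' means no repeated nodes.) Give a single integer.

A backdoor path from X9 to X1 is any simple undirected path whose first edge points into X9 (i.e. leaves X9 via a parent).
Parents of X9: {X2, X5}.
Enumerating:
  P1: X9 <- X2 -> X5 -> X1
  P2: X9 <- X2 -> X1
  P3: X9 <- X2 -> X3 <- X5 -> X1
  P4: X9 <- X2 -> X3 <- X7 <- X5 -> X1
  P5: X9 <- X5 <- X2 -> X1
  P6: X9 <- X5 -> X1
  P7: X9 <- X5 -> X7 -> X3 <- X2 -> X1
  P8: X9 <- X5 -> X3 <- X2 -> X1
That exhausts the simple backdoor paths. Count: 8.

8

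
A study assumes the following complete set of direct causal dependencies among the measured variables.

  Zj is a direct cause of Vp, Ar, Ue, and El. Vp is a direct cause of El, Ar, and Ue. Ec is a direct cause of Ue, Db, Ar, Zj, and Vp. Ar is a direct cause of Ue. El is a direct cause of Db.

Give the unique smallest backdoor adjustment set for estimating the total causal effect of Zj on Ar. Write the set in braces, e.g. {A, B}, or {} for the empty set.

Variables eligible for adjustment (non-descendants of Zj, excluding Zj and Ar): {Ec}.
Backdoor paths from Zj to Ar:
  P1: Zj <- Ec -> Vp -> Ar
  P2: Zj <- Ec -> Vp -> Ue <- Ar
  P3: Zj <- Ec -> Ar
  P4: Zj <- Ec -> Db <- El <- Vp -> Ar
  P5: Zj <- Ec -> Db <- El <- Vp -> Ue <- Ar
  P6: Zj <- Ec -> Ue <- Vp -> Ar
  P7: Zj <- Ec -> Ue <- Ar
The empty set is not sufficient: P1 (Zj <- Ec -> Vp -> Ar) has no collider blocking it and no conditioned non-collider, so it is open.
Try {Ec}:
  P1: blocked at fork node Ec ∈ conditioning set.
  P2: blocked at fork node Ec ∈ conditioning set.
  P3: blocked at fork node Ec ∈ conditioning set.
  P4: blocked at fork node Ec ∈ conditioning set.
  P5: blocked at fork node Ec ∈ conditioning set.
  P6: blocked at fork node Ec ∈ conditioning set.
  P7: blocked at fork node Ec ∈ conditioning set.
{Ec} contains no descendant of Zj and blocks every backdoor path.
{Ec} is the unique smallest valid adjustment set.

{Ec}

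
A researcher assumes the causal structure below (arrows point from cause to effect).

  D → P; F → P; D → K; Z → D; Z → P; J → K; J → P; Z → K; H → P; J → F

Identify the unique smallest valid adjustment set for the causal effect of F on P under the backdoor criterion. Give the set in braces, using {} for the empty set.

Variables eligible for adjustment (non-descendants of F, excluding F and P): {D, H, J, K, Z}.
Backdoor paths from F to P:
  P1: F <- J -> P
  P2: F <- J -> K <- Z -> D -> P
  P3: F <- J -> K <- Z -> P
  P4: F <- J -> K <- D <- Z -> P
  P5: F <- J -> K <- D -> P
The empty set is not sufficient: P1 (F <- J -> P) has no collider blocking it and no conditioned non-collider, so it is open.
Try {J}:
  P1: blocked at fork node J ∈ conditioning set.
  P2: blocked at fork node J ∈ conditioning set.
  P3: blocked at fork node J ∈ conditioning set.
  P4: blocked at fork node J ∈ conditioning set.
  P5: blocked at fork node J ∈ conditioning set.
{J} contains no descendant of F and blocks every backdoor path.
No other singleton works — e.g. {H} leaves P1 open — so {J} is the unique smallest valid adjustment set.

{J}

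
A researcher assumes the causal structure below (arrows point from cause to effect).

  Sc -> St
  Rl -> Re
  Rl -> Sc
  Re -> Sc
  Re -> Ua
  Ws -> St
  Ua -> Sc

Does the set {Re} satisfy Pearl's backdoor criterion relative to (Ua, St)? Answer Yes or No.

Yes

Backdoor paths from Ua to St (paths whose first edge points into Ua):
  P1: Ua <- Re <- Rl -> Sc -> St
  P2: Ua <- Re -> Sc -> St
Condition 1 (no descendant of Ua in the set): holds — descendants of Ua are {Sc, St}; none are in {Re}.
Condition 2 (every backdoor path blocked by {Re}):
  P1: blocked at chain node Re ∈ conditioning set.
  P2: blocked at fork node Re ∈ conditioning set.
{Re} satisfies the backdoor criterion.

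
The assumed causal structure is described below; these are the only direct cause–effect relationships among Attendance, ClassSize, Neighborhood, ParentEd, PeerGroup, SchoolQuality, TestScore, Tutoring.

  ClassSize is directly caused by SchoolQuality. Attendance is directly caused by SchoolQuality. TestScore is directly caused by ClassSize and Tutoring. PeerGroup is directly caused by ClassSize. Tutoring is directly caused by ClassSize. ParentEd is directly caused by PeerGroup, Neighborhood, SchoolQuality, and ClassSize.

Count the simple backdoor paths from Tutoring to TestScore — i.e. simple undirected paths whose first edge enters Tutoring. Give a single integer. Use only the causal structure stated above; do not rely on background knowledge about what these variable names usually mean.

1

A backdoor path from Tutoring to TestScore is any simple undirected path whose first edge points into Tutoring (i.e. leaves Tutoring via a parent).
Parents of Tutoring: {ClassSize}.
Enumerating:
  P1: Tutoring <- ClassSize -> TestScore
That exhausts the simple backdoor paths. Count: 1.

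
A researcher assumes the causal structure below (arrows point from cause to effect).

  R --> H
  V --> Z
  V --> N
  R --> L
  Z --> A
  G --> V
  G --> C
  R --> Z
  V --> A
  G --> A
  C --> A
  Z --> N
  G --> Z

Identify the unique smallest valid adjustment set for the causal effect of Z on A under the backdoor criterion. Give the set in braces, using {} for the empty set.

Variables eligible for adjustment (non-descendants of Z, excluding Z and A): {C, G, H, L, R, V}.
Backdoor paths from Z to A:
  P1: Z <- G -> V -> A
  P2: Z <- G -> C -> A
  P3: Z <- G -> A
  P4: Z <- V <- G -> C -> A
  P5: Z <- V <- G -> A
  P6: Z <- V -> A
The empty set is not sufficient: P1 (Z <- G -> V -> A) has no collider blocking it and no conditioned non-collider, so it is open.
Try {G, V}:
  P1: blocked at fork node G ∈ conditioning set.
  P2: blocked at fork node G ∈ conditioning set.
  P3: blocked at fork node G ∈ conditioning set.
  P4: blocked at chain node V ∈ conditioning set.
  P5: blocked at chain node V ∈ conditioning set.
  P6: blocked at fork node V ∈ conditioning set.
{G, V} contains no descendant of Z and blocks every backdoor path.
Every element of {G, V} is needed (dropping G leaves P2 open; dropping V leaves P6 open), so no proper subset is valid.
Among all size-2 subsets of the eligible variables, only {G, V} blocks every backdoor path, so it is the unique smallest valid adjustment set.

{G, V}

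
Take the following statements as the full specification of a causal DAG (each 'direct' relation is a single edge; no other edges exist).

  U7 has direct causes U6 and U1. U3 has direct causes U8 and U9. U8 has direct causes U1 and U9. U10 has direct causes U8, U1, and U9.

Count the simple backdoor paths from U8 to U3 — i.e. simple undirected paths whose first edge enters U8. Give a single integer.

A backdoor path from U8 to U3 is any simple undirected path whose first edge points into U8 (i.e. leaves U8 via a parent).
Parents of U8: {U1, U9}.
Enumerating:
  P1: U8 <- U1 -> U10 <- U9 -> U3
  P2: U8 <- U9 -> U3
That exhausts the simple backdoor paths. Count: 2.

2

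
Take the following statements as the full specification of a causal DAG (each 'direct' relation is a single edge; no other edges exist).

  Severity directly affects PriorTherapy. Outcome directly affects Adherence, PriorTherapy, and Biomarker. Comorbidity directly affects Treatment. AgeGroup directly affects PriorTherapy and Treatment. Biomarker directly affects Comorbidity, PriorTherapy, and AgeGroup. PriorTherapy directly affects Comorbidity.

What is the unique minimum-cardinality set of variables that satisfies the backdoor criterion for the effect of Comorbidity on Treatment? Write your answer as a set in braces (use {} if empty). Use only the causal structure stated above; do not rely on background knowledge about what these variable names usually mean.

{AgeGroup}

Variables eligible for adjustment (non-descendants of Comorbidity, excluding Comorbidity and Treatment): {Adherence, AgeGroup, Biomarker, Outcome, PriorTherapy, Severity}.
Backdoor paths from Comorbidity to Treatment:
  P1: Comorbidity <- Biomarker <- Outcome -> PriorTherapy <- AgeGroup -> Treatment
  P2: Comorbidity <- Biomarker -> AgeGroup -> Treatment
  P3: Comorbidity <- Biomarker -> PriorTherapy <- AgeGroup -> Treatment
  P4: Comorbidity <- PriorTherapy <- Outcome -> Biomarker -> AgeGroup -> Treatment
  P5: Comorbidity <- PriorTherapy <- Biomarker -> AgeGroup -> Treatment
  P6: Comorbidity <- PriorTherapy <- AgeGroup -> Treatment
The empty set is not sufficient: P2 (Comorbidity <- Biomarker -> AgeGroup -> Treatment) has no collider blocking it and no conditioned non-collider, so it is open.
Try {AgeGroup}:
  P1: blocked at collider PriorTherapy (neither it nor any descendant is in the conditioning set).
  P2: blocked at chain node AgeGroup ∈ conditioning set.
  P3: blocked at collider PriorTherapy (neither it nor any descendant is in the conditioning set).
  P4: blocked at chain node AgeGroup ∈ conditioning set.
  P5: blocked at chain node AgeGroup ∈ conditioning set.
  P6: blocked at fork node AgeGroup ∈ conditioning set.
{AgeGroup} contains no descendant of Comorbidity and blocks every backdoor path.
No other singleton works — e.g. {Outcome} leaves P2 open — so {AgeGroup} is the unique smallest valid adjustment set.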